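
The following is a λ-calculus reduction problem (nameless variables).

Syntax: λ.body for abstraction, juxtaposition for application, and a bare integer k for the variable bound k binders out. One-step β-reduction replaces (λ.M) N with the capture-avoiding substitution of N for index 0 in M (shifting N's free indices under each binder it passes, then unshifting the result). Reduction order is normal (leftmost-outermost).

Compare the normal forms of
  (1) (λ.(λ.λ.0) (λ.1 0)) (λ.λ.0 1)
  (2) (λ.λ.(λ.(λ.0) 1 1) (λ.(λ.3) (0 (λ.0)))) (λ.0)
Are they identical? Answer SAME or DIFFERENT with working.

Answer: DIFFERENT — A ⇓ λ.0, B ⇓ λ.0 0

Reduction:
Term A:
  start: (λ.(λ.λ.0) (λ.1 0)) (λ.λ.0 1)
  step 1: (λ.λ.0) (λ.(λ.λ.0 1) 0)
  step 2: λ.0

Term B:
  start: (λ.λ.(λ.(λ.0) 1 1) (λ.(λ.3) (0 (λ.0)))) (λ.0)
  step 1: λ.(λ.(λ.0) 1 1) (λ.(λ.λ.0) (0 (λ.0)))
  step 2: λ.(λ.0) 0 0
  step 3: λ.0 0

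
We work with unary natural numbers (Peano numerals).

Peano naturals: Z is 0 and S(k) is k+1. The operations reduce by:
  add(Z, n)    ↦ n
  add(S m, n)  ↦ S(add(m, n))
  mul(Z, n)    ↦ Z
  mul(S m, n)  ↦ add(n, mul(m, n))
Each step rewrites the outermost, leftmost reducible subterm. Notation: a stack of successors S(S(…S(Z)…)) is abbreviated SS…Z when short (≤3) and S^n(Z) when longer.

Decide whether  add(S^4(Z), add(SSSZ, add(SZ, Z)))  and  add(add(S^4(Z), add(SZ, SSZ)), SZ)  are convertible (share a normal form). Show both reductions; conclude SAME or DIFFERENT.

Answer: SAME — A ⇓ S^8(Z), B ⇓ S^8(Z)

Reduction:
Term A:
  start: add(S^4(Z), add(SSSZ, add(SZ, Z)))
  →1  S(add(SSSZ, add(SSSZ, add(SZ, Z))))
  →2  S(S(add(SSZ, add(SSSZ, add(SZ, Z)))))
  →3  S(S(S(add(SZ, add(SSSZ, add(SZ, Z))))))
  →4  S(S(S(S(add(Z, add(SSSZ, add(SZ, Z)))))))
  →5  S(S(S(S(add(SSSZ, add(SZ, Z))))))
  →6  S(S(S(S(S(add(SSZ, add(SZ, Z)))))))
  →7  S(S(S(S(S(S(add(SZ, add(SZ, Z))))))))
  →8  S(S(S(S(S(S(S(add(Z, add(SZ, Z)))))))))
  →9  S(S(S(S(S(S(S(add(SZ, Z))))))))
  →10  S(S(S(S(S(S(S(S(add(Z, Z)))))))))
  →11  S^8(Z)

Term B:
  start: add(add(S^4(Z), add(SZ, SSZ)), SZ)
  →1  add(S(add(SSSZ, add(SZ, SSZ))), SZ)
  →2  S(add(add(SSSZ, add(SZ, SSZ)), SZ))
  →3  S(add(S(add(SSZ, add(SZ, SSZ))), SZ))
  →4  S(S(add(add(SSZ, add(SZ, SSZ)), SZ)))
  →5  S(S(add(S(add(SZ, add(SZ, SSZ))), SZ)))
  →6  S(S(S(add(add(SZ, add(SZ, SSZ)), SZ))))
  →7  S(S(S(add(S(add(Z, add(SZ, SSZ))), SZ))))
  →8  S(S(S(S(add(add(Z, add(SZ, SSZ)), SZ)))))
  →9  S(S(S(S(add(add(SZ, SSZ), SZ)))))
  →10  S(S(S(S(add(S(add(Z, SSZ)), SZ)))))
  →11  S(S(S(S(S(add(add(Z, SSZ), SZ))))))
  →12  S(S(S(S(S(add(SSZ, SZ))))))
  →13  S(S(S(S(S(S(add(SZ, SZ)))))))
  →14  S(S(S(S(S(S(S(add(Z, SZ))))))))
  →15  S^8(Z)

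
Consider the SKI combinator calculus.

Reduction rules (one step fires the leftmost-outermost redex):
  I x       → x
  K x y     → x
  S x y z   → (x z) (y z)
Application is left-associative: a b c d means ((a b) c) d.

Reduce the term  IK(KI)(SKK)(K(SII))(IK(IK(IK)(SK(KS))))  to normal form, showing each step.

  start: IK(KI)(SKK)(K(SII))(IK(IK(IK)(SK(KS))))
  [1] K(KI)(SKK)(K(SII))(IK(IK(IK)(SK(KS))))
  [2] KI(K(SII))(IK(IK(IK)(SK(KS))))
  [3] I(IK(IK(IK)(SK(KS))))
  [4] IK(IK(IK)(SK(KS)))
  [5] K(IK(IK)(SK(KS)))
  [6] K(K(IK)(SK(KS)))
  [7] K(IK)
  [8] KK

Answer: normal form = KK  (in 8 steps)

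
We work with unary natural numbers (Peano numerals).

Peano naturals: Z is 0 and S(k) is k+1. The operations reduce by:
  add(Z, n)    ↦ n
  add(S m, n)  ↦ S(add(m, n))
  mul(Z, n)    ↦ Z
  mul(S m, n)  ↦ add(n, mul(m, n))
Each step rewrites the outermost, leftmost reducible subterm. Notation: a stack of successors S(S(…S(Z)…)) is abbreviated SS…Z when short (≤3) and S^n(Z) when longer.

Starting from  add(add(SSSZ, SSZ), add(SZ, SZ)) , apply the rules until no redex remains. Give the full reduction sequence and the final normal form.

  start: add(add(SSSZ, SSZ), add(SZ, SZ))
  step 1: add(S(add(SSZ, SSZ)), add(SZ, SZ))
  step 2: S(add(add(SSZ, SSZ), add(SZ, SZ)))
  step 3: S(add(S(add(SZ, SSZ)), add(SZ, SZ)))
  step 4: S(S(add(add(SZ, SSZ), add(SZ, SZ))))
  step 5: S(S(add(S(add(Z, SSZ)), add(SZ, SZ))))
  step 6: S(S(S(add(add(Z, SSZ), add(SZ, SZ)))))
  step 7: S(S(S(add(SSZ, add(SZ, SZ)))))
  step 8: S(S(S(S(add(SZ, add(SZ, SZ))))))
  step 9: S(S(S(S(S(add(Z, add(SZ, SZ)))))))
  step 10: S(S(S(S(S(add(SZ, SZ))))))
  step 11: S(S(S(S(S(S(add(Z, SZ)))))))
  step 12: S^7(Z)

Answer: normal form = S^7(Z)  (in 12 steps)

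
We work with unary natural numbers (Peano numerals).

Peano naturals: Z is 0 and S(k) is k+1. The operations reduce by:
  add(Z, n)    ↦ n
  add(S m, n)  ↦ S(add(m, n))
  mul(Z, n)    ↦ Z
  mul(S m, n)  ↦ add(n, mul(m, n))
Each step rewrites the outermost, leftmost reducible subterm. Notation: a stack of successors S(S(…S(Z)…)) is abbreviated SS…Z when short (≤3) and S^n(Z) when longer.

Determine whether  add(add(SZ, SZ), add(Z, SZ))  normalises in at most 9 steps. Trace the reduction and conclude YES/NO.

  start: add(add(SZ, SZ), add(Z, SZ))
  step 1: add(S(add(Z, SZ)), add(Z, SZ))
  step 2: S(add(add(Z, SZ), add(Z, SZ)))
  step 3: S(add(SZ, add(Z, SZ)))
  step 4: S(S(add(Z, add(Z, SZ))))
  step 5: S(S(add(Z, SZ)))
  step 6: SSSZ

Answer: YES — reaches normal form SSSZ in 6 ≤ 9 steps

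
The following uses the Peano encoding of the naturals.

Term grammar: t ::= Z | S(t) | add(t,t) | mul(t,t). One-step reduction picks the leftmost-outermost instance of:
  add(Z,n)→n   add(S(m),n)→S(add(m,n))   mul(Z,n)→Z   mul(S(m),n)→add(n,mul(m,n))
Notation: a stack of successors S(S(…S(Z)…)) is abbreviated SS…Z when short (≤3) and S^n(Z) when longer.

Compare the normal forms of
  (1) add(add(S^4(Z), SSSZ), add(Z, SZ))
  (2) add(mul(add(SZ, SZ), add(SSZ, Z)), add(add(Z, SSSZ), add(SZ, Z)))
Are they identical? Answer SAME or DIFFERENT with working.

Answer: SAME — A ⇓ S^8(Z), B ⇓ S^8(Z)

Working:
Term A:
  start: add(add(S^4(Z), SSSZ), add(Z, SZ))
  →1  add(S(add(SSSZ, SSSZ)), add(Z, SZ))
  →2  S(add(add(SSSZ, SSSZ), add(Z, SZ)))
  →3  S(add(S(add(SSZ, SSSZ)), add(Z, SZ)))
  →4  S(S(add(add(SSZ, SSSZ), add(Z, SZ))))
  →5  S(S(add(S(add(SZ, SSSZ)), add(Z, SZ))))
  →6  S(S(S(add(add(SZ, SSSZ), add(Z, SZ)))))
  →7  S(S(S(add(S(add(Z, SSSZ)), add(Z, SZ)))))
  →8  S(S(S(S(add(add(Z, SSSZ), add(Z, SZ))))))
  →9  S(S(S(S(add(SSSZ, add(Z, SZ))))))
  →10  S(S(S(S(S(add(SSZ, add(Z, SZ)))))))
  →11  S(S(S(S(S(S(add(SZ, add(Z, SZ))))))))
  →12  S(S(S(S(S(S(S(add(Z, add(Z, SZ)))))))))
  →13  S(S(S(S(S(S(S(add(Z, SZ))))))))
  →14  S^8(Z)

Term B:
  start: add(mul(add(SZ, SZ), add(SSZ, Z)), add(add(Z, SSSZ), add(SZ, Z)))
  →1  add(mul(S(add(Z, SZ)), add(SSZ, Z)), add(add(Z, SSSZ), add(SZ, Z)))
  →2  add(add(add(SSZ, Z), mul(add(Z, SZ), add(SSZ, Z))), add(add(Z, SSSZ), add(SZ, Z)))
  →3  add(add(S(add(SZ, Z)), mul(add(Z, SZ), add(SSZ, Z))), add(add(Z, SSSZ), add(SZ, Z)))
  →4  add(S(add(add(SZ, Z), mul(add(Z, SZ), add(SSZ, Z)))), add(add(Z, SSSZ), add(SZ, Z)))
  →5  S(add(add(add(SZ, Z), mul(add(Z, SZ), add(SSZ, Z))), add(add(Z, SSSZ), add(SZ, Z))))
  →6  S(add(add(S(add(Z, Z)), mul(add(Z, SZ), add(SSZ, Z))), add(add(Z, SSSZ), add(SZ, Z))))
  →7  S(add(S(add(add(Z, Z), mul(add(Z, SZ), add(SSZ, Z)))), add(add(Z, SSSZ), add(SZ, Z))))
  →8  S(S(add(add(add(Z, Z), mul(add(Z, SZ), add(SSZ, Z))), add(add(Z, SSSZ), add(SZ, Z)))))
  →9  S(S(add(add(Z, mul(add(Z, SZ), add(SSZ, Z))), add(add(Z, SSSZ), add(SZ, Z)))))
  →10  S(S(add(mul(add(Z, SZ), add(SSZ, Z)), add(add(Z, SSSZ), add(SZ, Z)))))
  →11  S(S(add(mul(SZ, add(SSZ, Z)), add(add(Z, SSSZ), add(SZ, Z)))))
  →12  S(S(add(add(add(SSZ, Z), mul(Z, add(SSZ, Z))), add(add(Z, SSSZ), add(SZ, Z)))))
  →13  S(S(add(add(S(add(SZ, Z)), mul(Z, add(SSZ, Z))), add(add(Z, SSSZ), add(SZ, Z)))))
  →14  S(S(add(S(add(add(SZ, Z), mul(Z, add(SSZ, Z)))), add(add(Z, SSSZ), add(SZ, Z)))))
  →15  S(S(S(add(add(add(SZ, Z), mul(Z, add(SSZ, Z))), add(add(Z, SSSZ), add(SZ, Z))))))
  →16  S(S(S(add(add(S(add(Z, Z)), mul(Z, add(SSZ, Z))), add(add(Z, SSSZ), add(SZ, Z))))))
  →17  S(S(S(add(S(add(add(Z, Z), mul(Z, add(SSZ, Z)))), add(add(Z, SSSZ), add(SZ, Z))))))
  →18  S(S(S(S(add(add(add(Z, Z), mul(Z, add(SSZ, Z))), add(add(Z, SSSZ), add(SZ, Z)))))))
  →19  S(S(S(S(add(add(Z, mul(Z, add(SSZ, Z))), add(add(Z, SSSZ), add(SZ, Z)))))))
  →20  S(S(S(S(add(mul(Z, add(SSZ, Z)), add(add(Z, SSSZ), add(SZ, Z)))))))
  →21  S(S(S(S(add(Z, add(add(Z, SSSZ), add(SZ, Z)))))))
  →22  S(S(S(S(add(add(Z, SSSZ), add(SZ, Z))))))
  →23  S(S(S(S(add(SSSZ, add(SZ, Z))))))
  →24  S(S(S(S(S(add(SSZ, add(SZ, Z)))))))
  →25  S(S(S(S(S(S(add(SZ, add(SZ, Z))))))))
  →26  S(S(S(S(S(S(S(add(Z, add(SZ, Z)))))))))
  →27  S(S(S(S(S(S(S(add(SZ, Z))))))))
  →28  S(S(S(S(S(S(S(S(add(Z, Z)))))))))
  →29  S^8(Z)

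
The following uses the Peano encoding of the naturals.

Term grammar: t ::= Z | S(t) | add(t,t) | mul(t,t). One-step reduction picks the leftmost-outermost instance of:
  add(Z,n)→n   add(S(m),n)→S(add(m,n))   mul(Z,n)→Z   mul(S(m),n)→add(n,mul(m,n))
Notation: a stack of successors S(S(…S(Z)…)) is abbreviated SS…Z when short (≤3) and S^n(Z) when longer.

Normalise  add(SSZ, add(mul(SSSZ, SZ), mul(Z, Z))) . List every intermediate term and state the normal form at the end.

Answer: normal form = S^5(Z)  (in 18 steps)

Working:
  start: add(SSZ, add(mul(SSSZ, SZ), mul(Z, Z)))
  [1] S(add(SZ, add(mul(SSSZ, SZ), mul(Z, Z))))
  [2] S(S(add(Z, add(mul(SSSZ, SZ), mul(Z, Z)))))
  [3] S(S(add(mul(SSSZ, SZ), mul(Z, Z))))
  [4] S(S(add(add(SZ, mul(SSZ, SZ)), mul(Z, Z))))
  [5] S(S(add(S(add(Z, mul(SSZ, SZ))), mul(Z, Z))))
  [6] S(S(S(add(add(Z, mul(SSZ, SZ)), mul(Z, Z)))))
  [7] S(S(S(add(mul(SSZ, SZ), mul(Z, Z)))))
  [8] S(S(S(add(add(SZ, mul(SZ, SZ)), mul(Z, Z)))))
  [9] S(S(S(add(S(add(Z, mul(SZ, SZ))), mul(Z, Z)))))
  [10] S(S(S(S(add(add(Z, mul(SZ, SZ)), mul(Z, Z))))))
  [11] S(S(S(S(add(mul(SZ, SZ), mul(Z, Z))))))
  [12] S(S(S(S(add(add(SZ, mul(Z, SZ)), mul(Z, Z))))))
  [13] S(S(S(S(add(S(add(Z, mul(Z, SZ))), mul(Z, Z))))))
  [14] S(S(S(S(S(add(add(Z, mul(Z, SZ)), mul(Z, Z)))))))
  [15] S(S(S(S(S(add(mul(Z, SZ), mul(Z, Z)))))))
  [16] S(S(S(S(S(add(Z, mul(Z, Z)))))))
  [17] S(S(S(S(S(mul(Z, Z))))))
  [18] S^5(Z)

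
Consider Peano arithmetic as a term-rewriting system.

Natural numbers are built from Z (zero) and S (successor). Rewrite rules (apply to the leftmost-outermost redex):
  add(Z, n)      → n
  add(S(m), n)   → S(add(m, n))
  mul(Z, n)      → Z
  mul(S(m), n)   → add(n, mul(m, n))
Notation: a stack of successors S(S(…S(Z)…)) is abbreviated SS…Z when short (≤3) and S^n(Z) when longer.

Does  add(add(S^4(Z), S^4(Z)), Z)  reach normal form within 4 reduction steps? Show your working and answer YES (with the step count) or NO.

  start: add(add(S^4(Z), S^4(Z)), Z)
  [1] add(S(add(SSSZ, S^4(Z))), Z)
  [2] S(add(add(SSSZ, S^4(Z)), Z))
  [3] S(add(S(add(SSZ, S^4(Z))), Z))
  [4] S(S(add(add(SSZ, S^4(Z)), Z)))

Answer: NO — after 4 steps the term is S(S(add(add(SSZ, S^4(Z)), Z))), not yet normal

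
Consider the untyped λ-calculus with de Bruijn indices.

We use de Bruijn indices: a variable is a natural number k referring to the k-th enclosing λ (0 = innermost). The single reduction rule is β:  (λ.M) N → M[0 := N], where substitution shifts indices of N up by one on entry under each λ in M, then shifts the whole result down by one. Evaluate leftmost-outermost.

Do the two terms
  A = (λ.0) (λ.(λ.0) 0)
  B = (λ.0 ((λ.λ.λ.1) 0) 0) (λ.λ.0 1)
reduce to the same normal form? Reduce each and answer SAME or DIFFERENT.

Term A:
  start: (λ.0) (λ.(λ.0) 0)
  [1] λ.(λ.0) 0
  [2] λ.0

Term B:
  start: (λ.0 ((λ.λ.λ.1) 0) 0) (λ.λ.0 1)
  [1] (λ.λ.0 1) ((λ.λ.λ.1) (λ.λ.0 1)) (λ.λ.0 1)
  [2] (λ.0 ((λ.λ.λ.1) (λ.λ.0 1))) (λ.λ.0 1)
  [3] (λ.λ.0 1) ((λ.λ.λ.1) (λ.λ.0 1))
  [4] λ.0 ((λ.λ.λ.1) (λ.λ.0 1))
  [5] λ.0 (λ.λ.1)

Answer: DIFFERENT — A ⇓ λ.0, B ⇓ λ.0 (λ.λ.1)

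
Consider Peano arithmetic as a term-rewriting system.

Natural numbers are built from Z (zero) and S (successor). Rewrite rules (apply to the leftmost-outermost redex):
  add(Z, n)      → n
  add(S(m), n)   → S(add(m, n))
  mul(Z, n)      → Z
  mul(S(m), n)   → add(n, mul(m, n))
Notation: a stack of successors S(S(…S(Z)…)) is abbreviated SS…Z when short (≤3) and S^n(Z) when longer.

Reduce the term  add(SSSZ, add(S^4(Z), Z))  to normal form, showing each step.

  start: add(SSSZ, add(S^4(Z), Z))
  →1  S(add(SSZ, add(S^4(Z), Z)))
  →2  S(S(add(SZ, add(S^4(Z), Z))))
  →3  S(S(S(add(Z, add(S^4(Z), Z)))))
  →4  S(S(S(add(S^4(Z), Z))))
  →5  S(S(S(S(add(SSSZ, Z)))))
  →6  S(S(S(S(S(add(SSZ, Z))))))
  →7  S(S(S(S(S(S(add(SZ, Z)))))))
  →8  S(S(S(S(S(S(S(add(Z, Z))))))))
  →9  S^7(Z)

Answer: normal form = S^7(Z)  (in 9 steps)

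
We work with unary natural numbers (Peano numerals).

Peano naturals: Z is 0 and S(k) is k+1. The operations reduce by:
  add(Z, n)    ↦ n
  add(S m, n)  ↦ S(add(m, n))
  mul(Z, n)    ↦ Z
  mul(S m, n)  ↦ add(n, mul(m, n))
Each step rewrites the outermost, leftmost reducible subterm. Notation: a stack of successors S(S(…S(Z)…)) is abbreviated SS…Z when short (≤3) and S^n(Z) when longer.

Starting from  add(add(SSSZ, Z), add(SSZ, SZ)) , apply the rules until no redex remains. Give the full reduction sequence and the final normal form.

  start: add(add(SSSZ, Z), add(SSZ, SZ))
  step 1: add(S(add(SSZ, Z)), add(SSZ, SZ))
  step 2: S(add(add(SSZ, Z), add(SSZ, SZ)))
  step 3: S(add(S(add(SZ, Z)), add(SSZ, SZ)))
  step 4: S(S(add(add(SZ, Z), add(SSZ, SZ))))
  step 5: S(S(add(S(add(Z, Z)), add(SSZ, SZ))))
  step 6: S(S(S(add(add(Z, Z), add(SSZ, SZ)))))
  step 7: S(S(S(add(Z, add(SSZ, SZ)))))
  step 8: S(S(S(add(SSZ, SZ))))
  step 9: S(S(S(S(add(SZ, SZ)))))
  step 10: S(S(S(S(S(add(Z, SZ))))))
  step 11: S^6(Z)

Answer: normal form = S^6(Z)  (in 11 steps)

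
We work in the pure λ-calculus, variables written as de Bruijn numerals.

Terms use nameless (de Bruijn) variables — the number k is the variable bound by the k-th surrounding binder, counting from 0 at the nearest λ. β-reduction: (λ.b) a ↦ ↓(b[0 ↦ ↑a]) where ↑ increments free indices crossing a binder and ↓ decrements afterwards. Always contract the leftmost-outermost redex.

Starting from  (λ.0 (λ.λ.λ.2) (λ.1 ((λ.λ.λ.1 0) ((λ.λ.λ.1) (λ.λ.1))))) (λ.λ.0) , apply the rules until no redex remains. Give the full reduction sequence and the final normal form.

  start: (λ.0 (λ.λ.λ.2) (λ.1 ((λ.λ.λ.1 0) ((λ.λ.λ.1) (λ.λ.1))))) (λ.λ.0)
  [1] (λ.λ.0) (λ.λ.λ.2) (λ.(λ.λ.0) ((λ.λ.λ.1 0) ((λ.λ.λ.1) (λ.λ.1))))
  [2] (λ.0) (λ.(λ.λ.0) ((λ.λ.λ.1 0) ((λ.λ.λ.1) (λ.λ.1))))
  [3] λ.(λ.λ.0) ((λ.λ.λ.1 0) ((λ.λ.λ.1) (λ.λ.1)))
  [4] λ.λ.0

Answer: normal form = λ.λ.0  (in 4 steps)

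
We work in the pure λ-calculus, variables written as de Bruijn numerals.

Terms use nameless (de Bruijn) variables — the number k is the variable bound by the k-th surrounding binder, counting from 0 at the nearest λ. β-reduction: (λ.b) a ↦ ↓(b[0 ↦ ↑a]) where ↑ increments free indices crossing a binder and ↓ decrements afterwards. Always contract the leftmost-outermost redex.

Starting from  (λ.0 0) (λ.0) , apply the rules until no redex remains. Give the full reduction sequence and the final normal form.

Answer: normal form = λ.0  (in 2 steps)

Working:
  start: (λ.0 0) (λ.0)
  step 1: (λ.0) (λ.0)
  step 2: λ.0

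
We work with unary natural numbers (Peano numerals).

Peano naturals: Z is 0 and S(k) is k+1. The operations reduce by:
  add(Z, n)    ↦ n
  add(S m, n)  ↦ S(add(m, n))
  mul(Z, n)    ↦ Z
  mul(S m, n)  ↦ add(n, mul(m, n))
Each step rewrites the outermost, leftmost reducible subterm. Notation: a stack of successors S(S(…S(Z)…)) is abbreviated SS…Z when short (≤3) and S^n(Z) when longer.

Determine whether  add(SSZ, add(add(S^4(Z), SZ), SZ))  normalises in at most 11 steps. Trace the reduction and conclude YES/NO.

Answer: NO — after 11 steps the term is S(S(S(S(S(S(add(add(Z, SZ), SZ))))))), not yet normal

Reduction:
  start: add(SSZ, add(add(S^4(Z), SZ), SZ))
  step 1: S(add(SZ, add(add(S^4(Z), SZ), SZ)))
  step 2: S(S(add(Z, add(add(S^4(Z), SZ), SZ))))
  step 3: S(S(add(add(S^4(Z), SZ), SZ)))
  step 4: S(S(add(S(add(SSSZ, SZ)), SZ)))
  step 5: S(S(S(add(add(SSSZ, SZ), SZ))))
  step 6: S(S(S(add(S(add(SSZ, SZ)), SZ))))
  step 7: S(S(S(S(add(add(SSZ, SZ), SZ)))))
  step 8: S(S(S(S(add(S(add(SZ, SZ)), SZ)))))
  step 9: S(S(S(S(S(add(add(SZ, SZ), SZ))))))
  step 10: S(S(S(S(S(add(S(add(Z, SZ)), SZ))))))
  step 11: S(S(S(S(S(S(add(add(Z, SZ), SZ)))))))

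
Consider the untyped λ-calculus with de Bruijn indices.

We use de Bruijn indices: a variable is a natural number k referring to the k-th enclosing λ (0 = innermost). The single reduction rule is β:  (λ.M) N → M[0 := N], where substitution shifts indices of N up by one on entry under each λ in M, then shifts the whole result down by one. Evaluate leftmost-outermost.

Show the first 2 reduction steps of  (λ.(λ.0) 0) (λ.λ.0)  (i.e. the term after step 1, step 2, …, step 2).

  start: (λ.(λ.0) 0) (λ.λ.0)
  step 1: (λ.0) (λ.λ.0)
  step 2: λ.λ.0

Answer: after 2 steps: λ.λ.0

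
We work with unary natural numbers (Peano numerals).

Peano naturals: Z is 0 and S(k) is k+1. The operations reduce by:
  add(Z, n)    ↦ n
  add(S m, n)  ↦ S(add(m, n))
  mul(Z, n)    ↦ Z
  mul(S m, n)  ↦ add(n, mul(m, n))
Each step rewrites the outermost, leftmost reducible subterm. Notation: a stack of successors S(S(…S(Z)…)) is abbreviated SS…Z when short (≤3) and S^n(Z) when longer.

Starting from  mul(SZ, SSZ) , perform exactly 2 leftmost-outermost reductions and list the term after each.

Answer: after 2 steps: S(add(SZ, mul(Z, SSZ)))

Derivation:
  start: mul(SZ, SSZ)
  →1  add(SSZ, mul(Z, SSZ))
  →2  S(add(SZ, mul(Z, SSZ)))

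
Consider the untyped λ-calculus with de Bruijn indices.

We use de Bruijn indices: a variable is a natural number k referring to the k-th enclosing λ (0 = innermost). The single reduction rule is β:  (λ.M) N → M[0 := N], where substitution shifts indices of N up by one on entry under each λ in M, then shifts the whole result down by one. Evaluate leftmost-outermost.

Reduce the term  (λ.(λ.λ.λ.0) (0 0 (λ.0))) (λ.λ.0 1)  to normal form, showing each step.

  start: (λ.(λ.λ.λ.0) (0 0 (λ.0))) (λ.λ.0 1)
  →1  (λ.λ.λ.0) ((λ.λ.0 1) (λ.λ.0 1) (λ.0))
  →2  λ.λ.0

Answer: normal form = λ.λ.0  (in 2 steps)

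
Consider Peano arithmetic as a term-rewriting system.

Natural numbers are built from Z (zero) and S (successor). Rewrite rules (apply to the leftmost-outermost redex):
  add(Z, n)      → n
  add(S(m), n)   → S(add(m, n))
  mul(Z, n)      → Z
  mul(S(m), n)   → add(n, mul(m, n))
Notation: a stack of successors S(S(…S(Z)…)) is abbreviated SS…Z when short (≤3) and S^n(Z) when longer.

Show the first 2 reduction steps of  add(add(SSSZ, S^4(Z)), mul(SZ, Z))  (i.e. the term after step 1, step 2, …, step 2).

Answer: after 2 steps: S(add(add(SSZ, S^4(Z)), mul(SZ, Z)))

Derivation:
  start: add(add(SSSZ, S^4(Z)), mul(SZ, Z))
  →1  add(S(add(SSZ, S^4(Z))), mul(SZ, Z))
  →2  S(add(add(SSZ, S^4(Z)), mul(SZ, Z)))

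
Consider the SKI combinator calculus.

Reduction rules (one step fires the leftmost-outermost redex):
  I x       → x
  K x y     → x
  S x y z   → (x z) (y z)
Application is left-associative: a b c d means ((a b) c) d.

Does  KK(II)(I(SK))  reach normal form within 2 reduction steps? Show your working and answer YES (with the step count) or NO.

Answer: YES — reaches normal form K(SK) in 2 ≤ 2 steps

Derivation:
  start: KK(II)(I(SK))
  step 1: K(I(SK))
  step 2: K(SK)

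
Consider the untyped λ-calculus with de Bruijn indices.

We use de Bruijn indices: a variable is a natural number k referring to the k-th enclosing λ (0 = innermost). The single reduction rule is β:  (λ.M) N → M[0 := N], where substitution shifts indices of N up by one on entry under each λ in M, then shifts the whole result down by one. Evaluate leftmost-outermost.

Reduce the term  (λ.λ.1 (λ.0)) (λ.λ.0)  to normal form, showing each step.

Answer: normal form = λ.λ.0  (in 2 steps)

Reduction:
  start: (λ.λ.1 (λ.0)) (λ.λ.0)
  →1  λ.(λ.λ.0) (λ.0)
  →2  λ.λ.0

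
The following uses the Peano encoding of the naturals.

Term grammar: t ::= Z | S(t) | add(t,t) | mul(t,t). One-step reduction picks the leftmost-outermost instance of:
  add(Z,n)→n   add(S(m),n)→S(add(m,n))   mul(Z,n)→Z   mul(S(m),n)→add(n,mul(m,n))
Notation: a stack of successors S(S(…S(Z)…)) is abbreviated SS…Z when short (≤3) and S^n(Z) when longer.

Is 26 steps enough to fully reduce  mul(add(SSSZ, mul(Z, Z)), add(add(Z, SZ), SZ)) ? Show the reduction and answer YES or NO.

  start: mul(add(SSSZ, mul(Z, Z)), add(add(Z, SZ), SZ))
  →1  mul(S(add(SSZ, mul(Z, Z))), add(add(Z, SZ), SZ))
  →2  add(add(add(Z, SZ), SZ), mul(add(SSZ, mul(Z, Z)), add(add(Z, SZ), SZ)))
  →3  add(add(SZ, SZ), mul(add(SSZ, mul(Z, Z)), add(add(Z, SZ), SZ)))
  →4  add(S(add(Z, SZ)), mul(add(SSZ, mul(Z, Z)), add(add(Z, SZ), SZ)))
  →5  S(add(add(Z, SZ), mul(add(SSZ, mul(Z, Z)), add(add(Z, SZ), SZ))))
  →6  S(add(SZ, mul(add(SSZ, mul(Z, Z)), add(add(Z, SZ), SZ))))
  →7  S(S(add(Z, mul(add(SSZ, mul(Z, Z)), add(add(Z, SZ), SZ)))))
  →8  S(S(mul(add(SSZ, mul(Z, Z)), add(add(Z, SZ), SZ))))
  →9  S(S(mul(S(add(SZ, mul(Z, Z))), add(add(Z, SZ), SZ))))
  →10  S(S(add(add(add(Z, SZ), SZ), mul(add(SZ, mul(Z, Z)), add(add(Z, SZ), SZ)))))
  →11  S(S(add(add(SZ, SZ), mul(add(SZ, mul(Z, Z)), add(add(Z, SZ), SZ)))))
  →12  S(S(add(S(add(Z, SZ)), mul(add(SZ, mul(Z, Z)), add(add(Z, SZ), SZ)))))
  →13  S(S(S(add(add(Z, SZ), mul(add(SZ, mul(Z, Z)), add(add(Z, SZ), SZ))))))
  →14  S(S(S(add(SZ, mul(add(SZ, mul(Z, Z)), add(add(Z, SZ), SZ))))))
  →15  S(S(S(S(add(Z, mul(add(SZ, mul(Z, Z)), add(add(Z, SZ), SZ)))))))
  →16  S(S(S(S(mul(add(SZ, mul(Z, Z)), add(add(Z, SZ), SZ))))))
  →17  S(S(S(S(mul(S(add(Z, mul(Z, Z))), add(add(Z, SZ), SZ))))))
  →18  S(S(S(S(add(add(add(Z, SZ), SZ), mul(add(Z, mul(Z, Z)), add(add(Z, SZ), SZ)))))))
  →19  S(S(S(S(add(add(SZ, SZ), mul(add(Z, mul(Z, Z)), add(add(Z, SZ), SZ)))))))
  →20  S(S(S(S(add(S(add(Z, SZ)), mul(add(Z, mul(Z, Z)), add(add(Z, SZ), SZ)))))))
  →21  S(S(S(S(S(add(add(Z, SZ), mul(add(Z, mul(Z, Z)), add(add(Z, SZ), SZ))))))))
  →22  S(S(S(S(S(add(SZ, mul(add(Z, mul(Z, Z)), add(add(Z, SZ), SZ))))))))
  →23  S(S(S(S(S(S(add(Z, mul(add(Z, mul(Z, Z)), add(add(Z, SZ), SZ)))))))))
  →24  S(S(S(S(S(S(mul(add(Z, mul(Z, Z)), add(add(Z, SZ), SZ))))))))
  →25  S(S(S(S(S(S(mul(mul(Z, Z), add(add(Z, SZ), SZ))))))))
  →26  S(S(S(S(S(S(mul(Z, add(add(Z, SZ), SZ))))))))

Answer: NO — after 26 steps the term is S(S(S(S(S(S(mul(Z, add(add(Z, SZ), SZ)))))))), not yet normal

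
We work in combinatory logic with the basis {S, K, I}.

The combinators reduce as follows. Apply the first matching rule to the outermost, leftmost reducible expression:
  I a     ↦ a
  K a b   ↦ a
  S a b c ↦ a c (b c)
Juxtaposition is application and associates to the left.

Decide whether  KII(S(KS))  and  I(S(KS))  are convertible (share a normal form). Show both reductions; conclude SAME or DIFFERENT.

Answer: SAME — A ⇓ S(KS), B ⇓ S(KS)

Reduction:
Term A:
  start: KII(S(KS))
  →1  I(S(KS))
  →2  S(KS)

Term B:
  start: I(S(KS))
  →1  S(KS)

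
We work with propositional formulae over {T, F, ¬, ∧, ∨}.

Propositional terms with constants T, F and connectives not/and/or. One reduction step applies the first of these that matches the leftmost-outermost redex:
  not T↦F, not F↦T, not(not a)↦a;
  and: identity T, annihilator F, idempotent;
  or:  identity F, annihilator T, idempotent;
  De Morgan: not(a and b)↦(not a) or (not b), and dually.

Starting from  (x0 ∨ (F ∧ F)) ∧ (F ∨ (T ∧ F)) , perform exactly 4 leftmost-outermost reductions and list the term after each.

  start: (x0 ∨ (F ∧ F)) ∧ (F ∨ (T ∧ F))
  [1] (x0 ∨ F) ∧ (F ∨ (T ∧ F))
  [2] x0 ∧ (F ∨ (T ∧ F))
  [3] x0 ∧ (T ∧ F)
  [4] x0 ∧ F

Answer: after 4 steps: x0 ∧ F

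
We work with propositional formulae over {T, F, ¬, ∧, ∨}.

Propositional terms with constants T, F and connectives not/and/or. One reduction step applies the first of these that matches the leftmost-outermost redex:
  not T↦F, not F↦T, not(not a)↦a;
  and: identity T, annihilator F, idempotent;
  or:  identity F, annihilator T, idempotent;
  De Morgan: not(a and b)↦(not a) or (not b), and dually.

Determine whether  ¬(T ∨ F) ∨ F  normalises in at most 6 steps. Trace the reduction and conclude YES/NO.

  start: ¬(T ∨ F) ∨ F
  step 1: ¬(T ∨ F)
  step 2: ¬T ∧ ¬F
  step 3: F ∧ ¬F
  step 4: F

Answer: YES — reaches normal form F in 4 ≤ 6 steps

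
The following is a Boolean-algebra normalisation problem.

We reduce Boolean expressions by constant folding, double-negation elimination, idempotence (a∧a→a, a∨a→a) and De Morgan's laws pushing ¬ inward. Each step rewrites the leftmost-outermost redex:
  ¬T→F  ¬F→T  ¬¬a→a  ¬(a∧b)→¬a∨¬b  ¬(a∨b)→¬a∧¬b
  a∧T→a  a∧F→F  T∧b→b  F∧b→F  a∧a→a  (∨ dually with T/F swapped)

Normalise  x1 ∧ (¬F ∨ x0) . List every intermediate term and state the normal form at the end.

  start: x1 ∧ (¬F ∨ x0)
  →1  x1 ∧ (T ∨ x0)
  →2  x1 ∧ T
  →3  x1

Answer: normal form = x1  (in 3 steps)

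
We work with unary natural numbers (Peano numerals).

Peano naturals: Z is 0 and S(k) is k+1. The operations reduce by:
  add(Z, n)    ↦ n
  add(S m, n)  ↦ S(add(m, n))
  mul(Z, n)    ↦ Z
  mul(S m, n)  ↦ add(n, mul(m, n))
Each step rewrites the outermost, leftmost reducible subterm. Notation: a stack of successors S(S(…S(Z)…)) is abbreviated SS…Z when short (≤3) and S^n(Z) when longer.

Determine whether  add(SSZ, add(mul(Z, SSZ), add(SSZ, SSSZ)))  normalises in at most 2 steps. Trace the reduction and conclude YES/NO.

  start: add(SSZ, add(mul(Z, SSZ), add(SSZ, SSSZ)))
  step 1: S(add(SZ, add(mul(Z, SSZ), add(SSZ, SSSZ))))
  step 2: S(S(add(Z, add(mul(Z, SSZ), add(SSZ, SSSZ)))))

Answer: NO — after 2 steps the term is S(S(add(Z, add(mul(Z, SSZ), add(SSZ, SSSZ))))), not yet normal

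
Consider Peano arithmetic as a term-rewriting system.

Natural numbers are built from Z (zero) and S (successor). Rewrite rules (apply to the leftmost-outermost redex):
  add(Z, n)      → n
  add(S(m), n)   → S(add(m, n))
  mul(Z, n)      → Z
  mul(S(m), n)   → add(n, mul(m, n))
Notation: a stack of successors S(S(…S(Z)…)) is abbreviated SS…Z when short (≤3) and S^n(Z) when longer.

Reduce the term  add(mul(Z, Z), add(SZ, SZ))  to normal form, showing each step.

Answer: normal form = SSZ  (in 4 steps)

Reduction:
  start: add(mul(Z, Z), add(SZ, SZ))
  step 1: add(Z, add(SZ, SZ))
  step 2: add(SZ, SZ)
  step 3: S(add(Z, SZ))
  step 4: SSZ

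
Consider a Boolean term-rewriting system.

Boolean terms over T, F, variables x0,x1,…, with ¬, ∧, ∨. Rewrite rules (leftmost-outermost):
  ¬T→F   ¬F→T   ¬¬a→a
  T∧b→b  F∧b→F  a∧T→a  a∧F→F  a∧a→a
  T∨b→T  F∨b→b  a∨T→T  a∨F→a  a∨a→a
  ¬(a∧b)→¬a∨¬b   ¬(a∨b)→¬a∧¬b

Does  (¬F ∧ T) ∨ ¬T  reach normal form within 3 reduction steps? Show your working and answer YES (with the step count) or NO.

  start: (¬F ∧ T) ∨ ¬T
  →1  ¬F ∨ ¬T
  →2  T ∨ ¬T
  →3  T

Answer: YES — reaches normal form T in 3 ≤ 3 steps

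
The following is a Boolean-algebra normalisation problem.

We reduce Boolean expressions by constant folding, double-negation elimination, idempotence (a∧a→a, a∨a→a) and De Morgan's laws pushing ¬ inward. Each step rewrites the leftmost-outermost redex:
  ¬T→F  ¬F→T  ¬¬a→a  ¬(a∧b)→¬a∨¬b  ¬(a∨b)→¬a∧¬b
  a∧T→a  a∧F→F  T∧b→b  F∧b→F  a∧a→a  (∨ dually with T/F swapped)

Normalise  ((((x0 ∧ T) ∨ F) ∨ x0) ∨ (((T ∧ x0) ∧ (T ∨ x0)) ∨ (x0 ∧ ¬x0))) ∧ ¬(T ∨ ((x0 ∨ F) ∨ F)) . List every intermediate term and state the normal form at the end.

  start: ((((x0 ∧ T) ∨ F) ∨ x0) ∨ (((T ∧ x0) ∧ (T ∨ x0)) ∨ (x0 ∧ ¬x0))) ∧ ¬(T ∨ ((x0 ∨ F) ∨ F))
  →1  (((x0 ∧ T) ∨ x0) ∨ (((T ∧ x0) ∧ (T ∨ x0)) ∨ (x0 ∧ ¬x0))) ∧ ¬(T ∨ ((x0 ∨ F) ∨ F))
  →2  ((x0 ∨ x0) ∨ (((T ∧ x0) ∧ (T ∨ x0)) ∨ (x0 ∧ ¬x0))) ∧ ¬(T ∨ ((x0 ∨ F) ∨ F))
  →3  (x0 ∨ (((T ∧ x0) ∧ (T ∨ x0)) ∨ (x0 ∧ ¬x0))) ∧ ¬(T ∨ ((x0 ∨ F) ∨ F))
  →4  (x0 ∨ ((x0 ∧ (T ∨ x0)) ∨ (x0 ∧ ¬x0))) ∧ ¬(T ∨ ((x0 ∨ F) ∨ F))
  →5  (x0 ∨ ((x0 ∧ T) ∨ (x0 ∧ ¬x0))) ∧ ¬(T ∨ ((x0 ∨ F) ∨ F))
  →6  (x0 ∨ (x0 ∨ (x0 ∧ ¬x0))) ∧ ¬(T ∨ ((x0 ∨ F) ∨ F))
  →7  (x0 ∨ (x0 ∨ (x0 ∧ ¬x0))) ∧ (¬T ∧ ¬((x0 ∨ F) ∨ F))
  →8  (x0 ∨ (x0 ∨ (x0 ∧ ¬x0))) ∧ (F ∧ ¬((x0 ∨ F) ∨ F))
  →9  (x0 ∨ (x0 ∨ (x0 ∧ ¬x0))) ∧ F
  →10  F

Answer: normal form = F  (in 10 steps)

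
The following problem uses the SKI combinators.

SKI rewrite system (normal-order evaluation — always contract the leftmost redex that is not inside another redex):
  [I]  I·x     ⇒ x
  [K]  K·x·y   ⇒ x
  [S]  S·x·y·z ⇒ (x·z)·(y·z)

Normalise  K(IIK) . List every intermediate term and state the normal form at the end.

Answer: normal form = KK  (in 2 steps)

Derivation:
  start: K(IIK)
  [1] K(IK)
  [2] KK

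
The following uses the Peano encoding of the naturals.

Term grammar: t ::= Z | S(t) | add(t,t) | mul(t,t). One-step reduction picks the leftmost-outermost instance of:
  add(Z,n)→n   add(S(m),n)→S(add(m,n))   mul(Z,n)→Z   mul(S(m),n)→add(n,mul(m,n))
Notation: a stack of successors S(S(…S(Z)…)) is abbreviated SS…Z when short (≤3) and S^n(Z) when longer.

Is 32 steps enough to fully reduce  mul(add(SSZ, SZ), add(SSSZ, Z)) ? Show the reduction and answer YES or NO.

  start: mul(add(SSZ, SZ), add(SSSZ, Z))
  [1] mul(S(add(SZ, SZ)), add(SSSZ, Z))
  [2] add(add(SSSZ, Z), mul(add(SZ, SZ), add(SSSZ, Z)))
  [3] add(S(add(SSZ, Z)), mul(add(SZ, SZ), add(SSSZ, Z)))
  [4] S(add(add(SSZ, Z), mul(add(SZ, SZ), add(SSSZ, Z))))
  [5] S(add(S(add(SZ, Z)), mul(add(SZ, SZ), add(SSSZ, Z))))
  [6] S(S(add(add(SZ, Z), mul(add(SZ, SZ), add(SSSZ, Z)))))
  [7] S(S(add(S(add(Z, Z)), mul(add(SZ, SZ), add(SSSZ, Z)))))
  [8] S(S(S(add(add(Z, Z), mul(add(SZ, SZ), add(SSSZ, Z))))))
  [9] S(S(S(add(Z, mul(add(SZ, SZ), add(SSSZ, Z))))))
  [10] S(S(S(mul(add(SZ, SZ), add(SSSZ, Z)))))
  [11] S(S(S(mul(S(add(Z, SZ)), add(SSSZ, Z)))))
  [12] S(S(S(add(add(SSSZ, Z), mul(add(Z, SZ), add(SSSZ, Z))))))
  [13] S(S(S(add(S(add(SSZ, Z)), mul(add(Z, SZ), add(SSSZ, Z))))))
  [14] S(S(S(S(add(add(SSZ, Z), mul(add(Z, SZ), add(SSSZ, Z)))))))
  [15] S(S(S(S(add(S(add(SZ, Z)), mul(add(Z, SZ), add(SSSZ, Z)))))))
  [16] S(S(S(S(S(add(add(SZ, Z), mul(add(Z, SZ), add(SSSZ, Z))))))))
  [17] S(S(S(S(S(add(S(add(Z, Z)), mul(add(Z, SZ), add(SSSZ, Z))))))))
  [18] S(S(S(S(S(S(add(add(Z, Z), mul(add(Z, SZ), add(SSSZ, Z)))))))))
  [19] S(S(S(S(S(S(add(Z, mul(add(Z, SZ), add(SSSZ, Z)))))))))
  [20] S(S(S(S(S(S(mul(add(Z, SZ), add(SSSZ, Z))))))))
  [21] S(S(S(S(S(S(mul(SZ, add(SSSZ, Z))))))))
  [22] S(S(S(S(S(S(add(add(SSSZ, Z), mul(Z, add(SSSZ, Z)))))))))
  [23] S(S(S(S(S(S(add(S(add(SSZ, Z)), mul(Z, add(SSSZ, Z)))))))))
  [24] S(S(S(S(S(S(S(add(add(SSZ, Z), mul(Z, add(SSSZ, Z))))))))))
  [25] S(S(S(S(S(S(S(add(S(add(SZ, Z)), mul(Z, add(SSSZ, Z))))))))))
  [26] S(S(S(S(S(S(S(S(add(add(SZ, Z), mul(Z, add(SSSZ, Z)))))))))))
  [27] S(S(S(S(S(S(S(S(add(S(add(Z, Z)), mul(Z, add(SSSZ, Z)))))))))))
  [28] S(S(S(S(S(S(S(S(S(add(add(Z, Z), mul(Z, add(SSSZ, Z))))))))))))
  [29] S(S(S(S(S(S(S(S(S(add(Z, mul(Z, add(SSSZ, Z))))))))))))
  [30] S(S(S(S(S(S(S(S(S(mul(Z, add(SSSZ, Z)))))))))))
  [31] S^9(Z)

Answer: YES — reaches normal form S^9(Z) in 31 ≤ 32 steps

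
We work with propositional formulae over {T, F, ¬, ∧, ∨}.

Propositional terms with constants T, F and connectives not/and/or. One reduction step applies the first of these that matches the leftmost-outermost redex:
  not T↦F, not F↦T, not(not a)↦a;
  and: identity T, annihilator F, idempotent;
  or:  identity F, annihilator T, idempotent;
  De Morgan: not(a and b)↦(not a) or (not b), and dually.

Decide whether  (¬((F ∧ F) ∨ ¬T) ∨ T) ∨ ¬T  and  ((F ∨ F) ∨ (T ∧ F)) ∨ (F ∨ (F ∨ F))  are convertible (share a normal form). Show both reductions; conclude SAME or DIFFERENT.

Term A:
  start: (¬((F ∧ F) ∨ ¬T) ∨ T) ∨ ¬T
  [1] T ∨ ¬T
  [2] T

Term B:
  start: ((F ∨ F) ∨ (T ∧ F)) ∨ (F ∨ (F ∨ F))
  [1] (F ∨ (T ∧ F)) ∨ (F ∨ (F ∨ F))
  [2] (T ∧ F) ∨ (F ∨ (F ∨ F))
  [3] F ∨ (F ∨ (F ∨ F))
  [4] F ∨ (F ∨ F)
  [5] F ∨ F
  [6] F

Answer: DIFFERENT — A ⇓ T, B ⇓ F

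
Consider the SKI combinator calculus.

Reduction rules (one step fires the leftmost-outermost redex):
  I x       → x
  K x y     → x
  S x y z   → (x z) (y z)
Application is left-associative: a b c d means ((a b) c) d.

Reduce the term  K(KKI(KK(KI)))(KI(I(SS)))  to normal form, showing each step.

Answer: normal form = KK  (in 3 steps)

Reduction:
  start: K(KKI(KK(KI)))(KI(I(SS)))
  →1  KKI(KK(KI))
  →2  K(KK(KI))
  →3  KK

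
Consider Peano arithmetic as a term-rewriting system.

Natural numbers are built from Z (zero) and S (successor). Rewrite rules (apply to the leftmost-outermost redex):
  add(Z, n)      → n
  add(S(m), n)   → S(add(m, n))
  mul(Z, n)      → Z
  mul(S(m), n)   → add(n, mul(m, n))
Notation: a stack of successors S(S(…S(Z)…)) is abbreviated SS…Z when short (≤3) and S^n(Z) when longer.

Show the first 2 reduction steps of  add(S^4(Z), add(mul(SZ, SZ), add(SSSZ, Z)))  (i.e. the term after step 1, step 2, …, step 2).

Answer: after 2 steps: S(S(add(SSZ, add(mul(SZ, SZ), add(SSSZ, Z)))))

Reduction:
  start: add(S^4(Z), add(mul(SZ, SZ), add(SSSZ, Z)))
  [1] S(add(SSSZ, add(mul(SZ, SZ), add(SSSZ, Z))))
  [2] S(S(add(SSZ, add(mul(SZ, SZ), add(SSSZ, Z)))))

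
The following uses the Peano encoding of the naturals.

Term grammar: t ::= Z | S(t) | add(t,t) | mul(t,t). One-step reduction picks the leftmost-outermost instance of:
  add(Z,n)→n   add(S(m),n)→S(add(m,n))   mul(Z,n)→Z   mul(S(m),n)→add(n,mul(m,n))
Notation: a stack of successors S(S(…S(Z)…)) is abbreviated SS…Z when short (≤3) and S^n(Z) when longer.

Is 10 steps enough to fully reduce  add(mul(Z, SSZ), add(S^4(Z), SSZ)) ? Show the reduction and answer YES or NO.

  start: add(mul(Z, SSZ), add(S^4(Z), SSZ))
  →1  add(Z, add(S^4(Z), SSZ))
  →2  add(S^4(Z), SSZ)
  →3  S(add(SSSZ, SSZ))
  →4  S(S(add(SSZ, SSZ)))
  →5  S(S(S(add(SZ, SSZ))))
  →6  S(S(S(S(add(Z, SSZ)))))
  →7  S^6(Z)

Answer: YES — reaches normal form S^6(Z) in 7 ≤ 10 steps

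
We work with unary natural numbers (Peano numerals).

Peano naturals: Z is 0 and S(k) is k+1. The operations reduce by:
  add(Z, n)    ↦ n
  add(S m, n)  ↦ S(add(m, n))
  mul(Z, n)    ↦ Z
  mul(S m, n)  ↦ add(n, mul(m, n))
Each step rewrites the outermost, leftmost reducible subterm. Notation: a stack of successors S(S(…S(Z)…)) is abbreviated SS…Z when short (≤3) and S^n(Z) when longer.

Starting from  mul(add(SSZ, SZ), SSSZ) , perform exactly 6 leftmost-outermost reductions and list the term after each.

Answer: after 6 steps: S(S(S(mul(add(SZ, SZ), SSSZ))))

Working:
  start: mul(add(SSZ, SZ), SSSZ)
  [1] mul(S(add(SZ, SZ)), SSSZ)
  [2] add(SSSZ, mul(add(SZ, SZ), SSSZ))
  [3] S(add(SSZ, mul(add(SZ, SZ), SSSZ)))
  [4] S(S(add(SZ, mul(add(SZ, SZ), SSSZ))))
  [5] S(S(S(add(Z, mul(add(SZ, SZ), SSSZ)))))
  [6] S(S(S(mul(add(SZ, SZ), SSSZ))))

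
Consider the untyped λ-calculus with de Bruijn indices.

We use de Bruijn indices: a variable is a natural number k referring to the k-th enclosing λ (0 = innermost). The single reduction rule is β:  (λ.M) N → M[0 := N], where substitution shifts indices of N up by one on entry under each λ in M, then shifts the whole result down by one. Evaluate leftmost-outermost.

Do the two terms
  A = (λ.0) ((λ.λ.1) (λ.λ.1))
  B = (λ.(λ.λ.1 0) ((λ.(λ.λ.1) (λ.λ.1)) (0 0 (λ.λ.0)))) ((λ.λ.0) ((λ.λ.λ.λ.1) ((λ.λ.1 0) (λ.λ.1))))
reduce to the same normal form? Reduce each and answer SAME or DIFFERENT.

Answer: SAME — A ⇓ λ.λ.λ.1, B ⇓ λ.λ.λ.1

Derivation:
Term A:
  start: (λ.0) ((λ.λ.1) (λ.λ.1))
  →1  (λ.λ.1) (λ.λ.1)
  →2  λ.λ.λ.1

Term B:
  start: (λ.(λ.λ.1 0) ((λ.(λ.λ.1) (λ.λ.1)) (0 0 (λ.λ.0)))) ((λ.λ.0) ((λ.λ.λ.λ.1) ((λ.λ.1 0) (λ.λ.1))))
  →1  (λ.λ.1 0) ((λ.(λ.λ.1) (λ.λ.1)) ((λ.λ.0) ((λ.λ.λ.λ.1) ((λ.λ.1 0) (λ.λ.1))) ((λ.λ.0) ((λ.λ.λ.λ.1) ((λ.λ.1 0) (λ.λ.1)))) (λ.λ.0)))
  →2  λ.(λ.(λ.λ.1) (λ.λ.1)) ((λ.λ.0) ((λ.λ.λ.λ.1) ((λ.λ.1 0) (λ.λ.1))) ((λ.λ.0) ((λ.λ.λ.λ.1) ((λ.λ.1 0) (λ.λ.1)))) (λ.λ.0)) 0
  →3  λ.(λ.λ.1) (λ.λ.1) 0
  →4  λ.(λ.λ.λ.1) 0
  →5  λ.λ.λ.1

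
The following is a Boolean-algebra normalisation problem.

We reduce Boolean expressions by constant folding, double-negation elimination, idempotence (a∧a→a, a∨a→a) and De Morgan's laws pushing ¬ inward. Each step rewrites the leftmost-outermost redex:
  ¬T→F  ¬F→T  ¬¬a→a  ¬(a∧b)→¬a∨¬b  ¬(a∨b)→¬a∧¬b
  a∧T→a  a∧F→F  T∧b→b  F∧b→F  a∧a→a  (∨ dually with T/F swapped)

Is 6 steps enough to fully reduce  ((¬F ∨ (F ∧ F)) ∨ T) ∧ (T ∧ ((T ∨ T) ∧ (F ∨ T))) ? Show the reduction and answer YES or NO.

  start: ((¬F ∨ (F ∧ F)) ∨ T) ∧ (T ∧ ((T ∨ T) ∧ (F ∨ T)))
  step 1: T ∧ (T ∧ ((T ∨ T) ∧ (F ∨ T)))
  step 2: T ∧ ((T ∨ T) ∧ (F ∨ T))
  step 3: (T ∨ T) ∧ (F ∨ T)
  step 4: T ∧ (F ∨ T)
  step 5: F ∨ T
  step 6: T

Answer: YES — reaches normal form T in 6 ≤ 6 steps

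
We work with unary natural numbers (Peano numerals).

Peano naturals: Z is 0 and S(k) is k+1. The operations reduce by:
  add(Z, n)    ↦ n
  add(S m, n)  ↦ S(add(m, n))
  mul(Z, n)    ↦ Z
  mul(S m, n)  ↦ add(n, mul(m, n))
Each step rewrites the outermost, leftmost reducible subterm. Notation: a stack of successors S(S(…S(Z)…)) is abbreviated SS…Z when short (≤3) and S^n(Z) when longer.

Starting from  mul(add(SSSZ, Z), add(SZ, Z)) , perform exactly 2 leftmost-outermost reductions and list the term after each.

  start: mul(add(SSSZ, Z), add(SZ, Z))
  →1  mul(S(add(SSZ, Z)), add(SZ, Z))
  →2  add(add(SZ, Z), mul(add(SSZ, Z), add(SZ, Z)))

Answer: after 2 steps: add(add(SZ, Z), mul(add(SSZ, Z), add(SZ, Z)))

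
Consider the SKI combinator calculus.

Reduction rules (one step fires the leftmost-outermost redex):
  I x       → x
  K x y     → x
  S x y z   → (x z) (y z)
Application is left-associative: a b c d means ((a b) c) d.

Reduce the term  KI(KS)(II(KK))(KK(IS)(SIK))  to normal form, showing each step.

Answer: normal form = K  (in 5 steps)

Working:
  start: KI(KS)(II(KK))(KK(IS)(SIK))
  step 1: I(II(KK))(KK(IS)(SIK))
  step 2: II(KK)(KK(IS)(SIK))
  step 3: I(KK)(KK(IS)(SIK))
  step 4: KK(KK(IS)(SIK))
  step 5: K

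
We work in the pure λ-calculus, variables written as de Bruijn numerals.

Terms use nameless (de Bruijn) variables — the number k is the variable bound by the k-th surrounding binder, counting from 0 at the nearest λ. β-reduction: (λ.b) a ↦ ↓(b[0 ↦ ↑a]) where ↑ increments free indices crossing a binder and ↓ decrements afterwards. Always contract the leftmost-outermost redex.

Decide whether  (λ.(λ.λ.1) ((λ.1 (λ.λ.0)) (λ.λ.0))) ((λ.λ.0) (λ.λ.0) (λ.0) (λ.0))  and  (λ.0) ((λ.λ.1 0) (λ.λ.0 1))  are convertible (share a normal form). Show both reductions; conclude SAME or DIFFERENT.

Term A:
  start: (λ.(λ.λ.1) ((λ.1 (λ.λ.0)) (λ.λ.0))) ((λ.λ.0) (λ.λ.0) (λ.0) (λ.0))
  step 1: (λ.λ.1) ((λ.(λ.λ.0) (λ.λ.0) (λ.0) (λ.0) (λ.λ.0)) (λ.λ.0))
  step 2: λ.(λ.(λ.λ.0) (λ.λ.0) (λ.0) (λ.0) (λ.λ.0)) (λ.λ.0)
  step 3: λ.(λ.λ.0) (λ.λ.0) (λ.0) (λ.0) (λ.λ.0)
  step 4: λ.(λ.0) (λ.0) (λ.0) (λ.λ.0)
  step 5: λ.(λ.0) (λ.0) (λ.λ.0)
  step 6: λ.(λ.0) (λ.λ.0)
  step 7: λ.λ.λ.0

Term B:
  start: (λ.0) ((λ.λ.1 0) (λ.λ.0 1))
  step 1: (λ.λ.1 0) (λ.λ.0 1)
  step 2: λ.(λ.λ.0 1) 0
  step 3: λ.λ.0 1

Answer: DIFFERENT — A ⇓ λ.λ.λ.0, B ⇓ λ.λ.0 1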